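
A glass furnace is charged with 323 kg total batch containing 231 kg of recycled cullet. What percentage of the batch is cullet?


Cullet ratio = (cullet mass / total batch mass) * 100
  Ratio = 231 / 323 * 100 = 71.52%

71.52%


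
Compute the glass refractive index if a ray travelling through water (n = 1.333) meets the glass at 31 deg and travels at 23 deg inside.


Apply Snell's law: n1 * sin(theta1) = n2 * sin(theta2)
  n2 = n1 * sin(theta1) / sin(theta2)
  sin(31) = 0.515038
  sin(23) = 0.390731
  n2 = 1.333 * 0.515038 / 0.390731 = 1.7571

1.7571


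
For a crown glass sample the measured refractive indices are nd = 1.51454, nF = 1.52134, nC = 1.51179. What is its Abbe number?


Abbe number formula: Vd = (nd - 1) / (nF - nC)
  nd - 1 = 1.51454 - 1 = 0.51454
  nF - nC = 1.52134 - 1.51179 = 0.00955
  Vd = 0.51454 / 0.00955 = 53.88

53.88


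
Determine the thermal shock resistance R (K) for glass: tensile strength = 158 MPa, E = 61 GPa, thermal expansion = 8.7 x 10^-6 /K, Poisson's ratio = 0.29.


Thermal shock resistance: R = sigma * (1 - nu) / (E * alpha)
  Numerator = 158 * (1 - 0.29) = 112.18
  Denominator = 61 * 1000 * (8.7 x 10^-6) = 0.5307
  R = 112.18 / 0.5307 = 211.4 K

211.4 K


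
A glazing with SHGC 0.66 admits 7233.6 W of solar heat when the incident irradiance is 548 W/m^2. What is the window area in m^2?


Rearrange Q = Area * SHGC * Irradiance:
  Area = Q / (SHGC * Irradiance)
  Area = 7233.6 / (0.66 * 548) = 20.0 m^2

20.0 m^2


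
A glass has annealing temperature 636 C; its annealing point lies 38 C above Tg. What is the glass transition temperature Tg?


Rearrange T_anneal = Tg + offset for Tg:
  Tg = T_anneal - offset = 636 - 38 = 598 C

598 C


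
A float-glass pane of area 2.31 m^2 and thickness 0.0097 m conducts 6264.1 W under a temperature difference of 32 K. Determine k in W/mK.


Fourier's law rearranged: k = Q * t / (A * dT)
  Numerator = 6264.1 * 0.0097 = 60.76177
  Denominator = 2.31 * 32 = 73.92
  k = 60.76177 / 73.92 = 0.822 W/mK

0.822 W/mK


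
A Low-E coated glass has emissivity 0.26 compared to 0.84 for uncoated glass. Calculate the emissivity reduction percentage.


Percentage reduction = (1 - coated/uncoated) * 100
  Ratio = 0.26 / 0.84 = 0.3095
  Reduction = (1 - 0.3095) * 100 = 69.0%

69.0%


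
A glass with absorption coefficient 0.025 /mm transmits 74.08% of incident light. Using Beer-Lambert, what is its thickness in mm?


Rearrange T = exp(-alpha * thickness):
  thickness = -ln(T) / alpha
  T = 74.08/100 = 0.7408
  ln(T) = -0.30002
  -ln(T) = 0.30002
  thickness = 0.30002 / 0.025 = 12.0 mm

12.0 mm


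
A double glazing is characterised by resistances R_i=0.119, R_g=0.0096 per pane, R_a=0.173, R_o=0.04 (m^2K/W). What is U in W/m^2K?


Total thermal resistance (series):
  R_total = R_in + R_glass + R_air + R_glass + R_out
  R_total = 0.119 + 0.0096 + 0.173 + 0.0096 + 0.04 = 0.3512 m^2K/W
U-value = 1 / R_total = 1 / 0.3512 = 2.847 W/m^2K

2.847 W/m^2K


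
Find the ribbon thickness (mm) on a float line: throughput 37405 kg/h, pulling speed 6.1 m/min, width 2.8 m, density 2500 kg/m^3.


Ribbon cross-section from mass balance:
  Volume rate = throughput / density = 37405 / 2500 = 14.962 m^3/h
  thickness = volume rate / (speed * 60 * width), i.e.
  thickness = throughput / (60 * speed * width * density) * 1000
  thickness = 37405 / (60 * 6.1 * 2.8 * 2500) * 1000 = 14.6 mm

14.6 mm


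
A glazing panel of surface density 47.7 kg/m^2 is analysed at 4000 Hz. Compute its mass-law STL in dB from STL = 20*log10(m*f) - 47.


Mass law: STL = 20 * log10(m * f) - 47
  m * f = 47.7 * 4000 = 190800
  log10(190800) = 5.28058
  STL = 20 * 5.28058 - 47 = 105.6116 - 47 = 58.6 dB

58.6 dB


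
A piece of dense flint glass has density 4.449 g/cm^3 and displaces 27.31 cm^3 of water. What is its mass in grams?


Rearrange rho = m / V:
  m = rho * V
  m = 4.449 * 27.31 = 121.502 g

121.502 g


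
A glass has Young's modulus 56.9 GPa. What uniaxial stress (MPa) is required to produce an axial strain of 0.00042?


Rearrange E = sigma / epsilon:
  sigma = E * epsilon
  E (MPa) = 56.9 * 1000 = 56900
  sigma = 56900 * 0.00042 = 23.9 MPa

23.9 MPa


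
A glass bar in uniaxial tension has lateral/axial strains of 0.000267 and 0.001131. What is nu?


Poisson's ratio: nu = lateral strain / axial strain
  nu = 0.000267 / 0.001131 = 0.2361

0.2361


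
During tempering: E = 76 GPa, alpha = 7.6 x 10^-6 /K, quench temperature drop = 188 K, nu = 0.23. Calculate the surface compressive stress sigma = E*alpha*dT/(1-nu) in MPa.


Tempering stress: sigma = E * alpha * dT / (1 - nu)
  E (MPa) = 76 * 1000 = 76000
  Numerator = 76000 * (7.6 x 10^-6) * 188 = 108.5888
  Denominator = 1 - 0.23 = 0.77
  sigma = 108.5888 / 0.77 = 141.0 MPa

141.0 MPa


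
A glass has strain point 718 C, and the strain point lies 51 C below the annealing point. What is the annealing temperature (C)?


T_anneal = T_strain + gap:
  T_anneal = 718 + 51 = 769 C

769 C


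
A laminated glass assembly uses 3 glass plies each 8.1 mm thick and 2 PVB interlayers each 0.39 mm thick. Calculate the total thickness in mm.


Total thickness = glass contribution + PVB contribution
  Glass: 3 * 8.1 = 24.3 mm
  PVB: 2 * 0.39 = 0.78 mm
  Total = 24.3 + 0.78 = 25.08 mm

25.08 mm


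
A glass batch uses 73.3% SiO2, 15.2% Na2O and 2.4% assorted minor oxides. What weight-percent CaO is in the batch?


Pieces sum to 100%:
  CaO = 100 - (SiO2 + Na2O + others)
  CaO = 100 - (73.3 + 15.2 + 2.4) = 9.1%

9.1%


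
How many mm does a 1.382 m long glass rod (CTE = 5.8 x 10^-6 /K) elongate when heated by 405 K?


Thermal expansion formula: dL = alpha * L0 * dT
  dL = (5.8 x 10^-6) * 1.382 * 405 = 0.00324632 m
Convert to mm: 0.00324632 * 1000 = 3.2463 mm

3.2463 mm


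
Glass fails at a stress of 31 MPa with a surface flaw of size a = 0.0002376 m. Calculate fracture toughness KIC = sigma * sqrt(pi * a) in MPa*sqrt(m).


Fracture toughness: KIC = sigma * sqrt(pi * a)
  pi * a = pi * 0.0002376 = 0.000746442
  sqrt(pi * a) = 0.027321
  KIC = 31 * 0.027321 = 0.847 MPa*sqrt(m)

0.847 MPa*sqrt(m)


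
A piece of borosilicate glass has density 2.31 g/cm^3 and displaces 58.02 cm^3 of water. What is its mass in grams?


Rearrange rho = m / V:
  m = rho * V
  m = 2.31 * 58.02 = 134.026 g

134.026 g


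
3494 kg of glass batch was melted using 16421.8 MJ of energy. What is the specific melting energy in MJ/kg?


Rearrange E = m * s for s:
  s = E / m
  s = 16421.8 / 3494 = 4.7 MJ/kg

4.7 MJ/kg


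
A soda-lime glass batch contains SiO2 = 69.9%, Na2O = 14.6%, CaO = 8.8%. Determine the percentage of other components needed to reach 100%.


Sum the three major oxides:
  SiO2 + Na2O + CaO = 69.9 + 14.6 + 8.8 = 93.3%
Subtract from 100%:
  Others = 100 - 93.3 = 6.7%

6.7%


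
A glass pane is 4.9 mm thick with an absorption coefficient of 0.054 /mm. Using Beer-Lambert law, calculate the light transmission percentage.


Beer-Lambert law: T = exp(-alpha * thickness)
  exponent = -0.054 * 4.9 = -0.2646
  T = exp(-0.2646) = 0.7675
  Percentage = 0.7675 * 100 = 76.75%

76.75%


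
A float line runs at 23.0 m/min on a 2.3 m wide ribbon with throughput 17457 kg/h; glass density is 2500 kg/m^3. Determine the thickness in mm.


Ribbon cross-section from mass balance:
  Volume rate = throughput / density = 17457 / 2500 = 6.9828 m^3/h
  thickness = volume rate / (speed * 60 * width), i.e.
  thickness = throughput / (60 * speed * width * density) * 1000
  thickness = 17457 / (60 * 23.0 * 2.3 * 2500) * 1000 = 2.2 mm

2.2 mm


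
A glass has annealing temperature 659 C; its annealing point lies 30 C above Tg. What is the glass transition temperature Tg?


Rearrange T_anneal = Tg + offset for Tg:
  Tg = T_anneal - offset = 659 - 30 = 629 C

629 C


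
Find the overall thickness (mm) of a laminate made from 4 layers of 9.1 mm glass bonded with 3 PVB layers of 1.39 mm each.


Total thickness = glass contribution + PVB contribution
  Glass: 4 * 9.1 = 36.4 mm
  PVB: 3 * 1.39 = 4.17 mm
  Total = 36.4 + 4.17 = 40.57 mm

40.57 mm


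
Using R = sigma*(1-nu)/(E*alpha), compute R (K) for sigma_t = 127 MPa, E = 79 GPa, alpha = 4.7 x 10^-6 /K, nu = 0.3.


Thermal shock resistance: R = sigma * (1 - nu) / (E * alpha)
  Numerator = 127 * (1 - 0.3) = 88.9
  Denominator = 79 * 1000 * (4.7 x 10^-6) = 0.3713
  R = 88.9 / 0.3713 = 239.4 K

239.4 K


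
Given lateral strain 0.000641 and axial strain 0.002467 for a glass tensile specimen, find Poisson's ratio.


Poisson's ratio: nu = lateral strain / axial strain
  nu = 0.000641 / 0.002467 = 0.2598

0.2598


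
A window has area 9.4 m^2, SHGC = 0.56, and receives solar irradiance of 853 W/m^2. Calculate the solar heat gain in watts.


Solar heat gain: Q = Area * SHGC * Irradiance
  Q = 9.4 * 0.56 * 853 = 4490.2 W

4490.2 W


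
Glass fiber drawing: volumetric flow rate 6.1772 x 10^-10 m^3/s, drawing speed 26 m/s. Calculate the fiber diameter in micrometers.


Cross-sectional area from continuity:
  A = Q / v = 6.1772 x 10^-10 / 26 = 2.375846 x 10^-11 m^2
Diameter from circular cross-section:
  d = sqrt(4A / pi) * 10^6 (m -> um)
  d = sqrt(4 * 2.375846 x 10^-11 / pi) * 10^6 = 5.5 um

5.5 um


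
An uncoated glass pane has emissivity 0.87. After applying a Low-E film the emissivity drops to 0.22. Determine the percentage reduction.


Percentage reduction = (1 - coated/uncoated) * 100
  Ratio = 0.22 / 0.87 = 0.2529
  Reduction = (1 - 0.2529) * 100 = 74.7%

74.7%


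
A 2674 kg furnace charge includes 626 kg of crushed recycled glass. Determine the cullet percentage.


Cullet ratio = (cullet mass / total batch mass) * 100
  Ratio = 626 / 2674 * 100 = 23.41%

23.41%


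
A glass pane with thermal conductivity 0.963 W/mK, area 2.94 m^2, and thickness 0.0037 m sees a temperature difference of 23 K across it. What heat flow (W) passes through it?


Fourier's law: Q = k * A * dT / t
  Q = 0.963 * 2.94 * 23 / 0.0037
  Q = 65.11806 / 0.0037 = 17599.5 W

17599.5 W


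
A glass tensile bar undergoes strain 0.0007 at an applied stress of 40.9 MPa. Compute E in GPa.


Young's modulus: E = stress / strain
  E = 40.9 MPa / 0.0007 = 58428.57 MPa
Convert to GPa: 58428.57 / 1000 = 58.43 GPa

58.43 GPa


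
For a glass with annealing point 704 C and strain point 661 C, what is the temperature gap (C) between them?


Gap = T_anneal - T_strain:
  gap = 704 - 661 = 43 C

43 C


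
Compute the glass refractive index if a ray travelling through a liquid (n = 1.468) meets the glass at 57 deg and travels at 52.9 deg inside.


Apply Snell's law: n1 * sin(theta1) = n2 * sin(theta2)
  n2 = n1 * sin(theta1) / sin(theta2)
  sin(57) = 0.838671
  sin(52.9) = 0.797584
  n2 = 1.468 * 0.838671 / 0.797584 = 1.5436

1.5436


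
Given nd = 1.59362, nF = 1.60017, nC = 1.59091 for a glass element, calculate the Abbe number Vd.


Abbe number formula: Vd = (nd - 1) / (nF - nC)
  nd - 1 = 1.59362 - 1 = 0.59362
  nF - nC = 1.60017 - 1.59091 = 0.00926
  Vd = 0.59362 / 0.00926 = 64.11

64.11


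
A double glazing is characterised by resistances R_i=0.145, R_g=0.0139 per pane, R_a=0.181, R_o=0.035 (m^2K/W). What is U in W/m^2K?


Total thermal resistance (series):
  R_total = R_in + R_glass + R_air + R_glass + R_out
  R_total = 0.145 + 0.0139 + 0.181 + 0.0139 + 0.035 = 0.3888 m^2K/W
U-value = 1 / R_total = 1 / 0.3888 = 2.572 W/m^2K

2.572 W/m^2K


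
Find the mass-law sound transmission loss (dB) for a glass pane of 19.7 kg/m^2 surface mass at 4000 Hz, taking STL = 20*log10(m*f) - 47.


Mass law: STL = 20 * log10(m * f) - 47
  m * f = 19.7 * 4000 = 78800
  log10(78800) = 4.89653
  STL = 20 * 4.89653 - 47 = 97.9306 - 47 = 50.9 dB

50.9 dB


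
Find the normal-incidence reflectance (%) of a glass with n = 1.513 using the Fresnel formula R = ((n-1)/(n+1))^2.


Fresnel reflectance at normal incidence:
  R = ((n - 1)/(n + 1))^2
  (n - 1)/(n + 1) = (1.513 - 1)/(1.513 + 1) = 0.204138
  R = 0.204138^2 = 0.0416723
  R(%) = 0.0416723 * 100 = 4.167%

4.167%


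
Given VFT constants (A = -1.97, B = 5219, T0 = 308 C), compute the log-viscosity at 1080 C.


VFT equation: log(eta) = A + B / (T - T0)
  T - T0 = 1080 - 308 = 772
  B / (T - T0) = 5219 / 772 = 6.76
  log(eta) = -1.97 + 6.76 = 4.79

4.79


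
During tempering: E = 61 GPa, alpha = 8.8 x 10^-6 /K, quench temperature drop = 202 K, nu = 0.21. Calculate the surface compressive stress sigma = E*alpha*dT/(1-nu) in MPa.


Tempering stress: sigma = E * alpha * dT / (1 - nu)
  E (MPa) = 61 * 1000 = 61000
  Numerator = 61000 * (8.8 x 10^-6) * 202 = 108.4336
  Denominator = 1 - 0.21 = 0.79
  sigma = 108.4336 / 0.79 = 137.3 MPa

137.3 MPa


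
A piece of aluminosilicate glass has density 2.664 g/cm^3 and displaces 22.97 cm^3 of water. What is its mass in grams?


Rearrange rho = m / V:
  m = rho * V
  m = 2.664 * 22.97 = 61.192 g

61.192 g


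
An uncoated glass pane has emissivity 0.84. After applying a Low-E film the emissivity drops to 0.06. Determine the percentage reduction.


Percentage reduction = (1 - coated/uncoated) * 100
  Ratio = 0.06 / 0.84 = 0.0714
  Reduction = (1 - 0.0714) * 100 = 92.9%

92.9%


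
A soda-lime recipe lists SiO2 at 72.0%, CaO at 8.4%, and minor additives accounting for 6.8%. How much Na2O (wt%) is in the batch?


Pieces sum to 100%:
  Na2O = 100 - (SiO2 + CaO + others)
  Na2O = 100 - (72.0 + 8.4 + 6.8) = 12.8%

12.8%


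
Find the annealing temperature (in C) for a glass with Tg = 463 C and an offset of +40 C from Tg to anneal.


The annealing temperature is Tg plus the offset:
  T_anneal = 463 + 40 = 503 C

503 C


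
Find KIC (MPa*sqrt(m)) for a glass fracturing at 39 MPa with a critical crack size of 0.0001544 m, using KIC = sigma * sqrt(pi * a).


Fracture toughness: KIC = sigma * sqrt(pi * a)
  pi * a = pi * 0.0001544 = 0.000485062
  sqrt(pi * a) = 0.022024
  KIC = 39 * 0.022024 = 0.859 MPa*sqrt(m)

0.859 MPa*sqrt(m)


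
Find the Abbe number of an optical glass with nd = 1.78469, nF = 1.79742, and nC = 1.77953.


Abbe number formula: Vd = (nd - 1) / (nF - nC)
  nd - 1 = 1.78469 - 1 = 0.78469
  nF - nC = 1.79742 - 1.77953 = 0.01789
  Vd = 0.78469 / 0.01789 = 43.86

43.86


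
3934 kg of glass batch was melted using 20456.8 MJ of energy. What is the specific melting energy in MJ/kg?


Rearrange E = m * s for s:
  s = E / m
  s = 20456.8 / 3934 = 5.2 MJ/kg

5.2 MJ/kg


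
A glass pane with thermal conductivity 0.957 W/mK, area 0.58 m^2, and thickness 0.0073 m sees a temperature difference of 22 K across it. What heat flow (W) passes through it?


Fourier's law: Q = k * A * dT / t
  Q = 0.957 * 0.58 * 22 / 0.0073
  Q = 12.21132 / 0.0073 = 1672.8 W

1672.8 W


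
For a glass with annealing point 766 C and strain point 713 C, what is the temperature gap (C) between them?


Gap = T_anneal - T_strain:
  gap = 766 - 713 = 53 C

53 C


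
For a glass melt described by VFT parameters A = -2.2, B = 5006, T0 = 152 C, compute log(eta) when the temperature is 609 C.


VFT equation: log(eta) = A + B / (T - T0)
  T - T0 = 609 - 152 = 457
  B / (T - T0) = 5006 / 457 = 10.954
  log(eta) = -2.2 + 10.954 = 8.754

8.754


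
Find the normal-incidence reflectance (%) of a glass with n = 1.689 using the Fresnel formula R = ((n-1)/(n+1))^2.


Fresnel reflectance at normal incidence:
  R = ((n - 1)/(n + 1))^2
  (n - 1)/(n + 1) = (1.689 - 1)/(1.689 + 1) = 0.256229
  R = 0.256229^2 = 0.0656533
  R(%) = 0.0656533 * 100 = 6.565%

6.565%


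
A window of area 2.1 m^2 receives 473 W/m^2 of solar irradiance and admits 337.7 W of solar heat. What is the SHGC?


Rearrange Q = Area * SHGC * Irradiance:
  SHGC = Q / (Area * Irradiance)
  SHGC = 337.7 / (2.1 * 473) = 0.34

0.34


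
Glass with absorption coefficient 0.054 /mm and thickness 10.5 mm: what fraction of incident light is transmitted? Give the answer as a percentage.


Beer-Lambert law: T = exp(-alpha * thickness)
  exponent = -0.054 * 10.5 = -0.567
  T = exp(-0.567) = 0.5672
  Percentage = 0.5672 * 100 = 56.72%

56.72%


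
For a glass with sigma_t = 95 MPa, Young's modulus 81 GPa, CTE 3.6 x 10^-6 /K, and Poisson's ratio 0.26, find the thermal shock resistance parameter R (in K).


Thermal shock resistance: R = sigma * (1 - nu) / (E * alpha)
  Numerator = 95 * (1 - 0.26) = 70.3
  Denominator = 81 * 1000 * (3.6 x 10^-6) = 0.2916
  R = 70.3 / 0.2916 = 241.1 K

241.1 K


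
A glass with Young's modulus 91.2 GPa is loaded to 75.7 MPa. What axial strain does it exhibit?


Rearrange E = sigma / epsilon:
  epsilon = sigma / E
  E (MPa) = 91.2 * 1000 = 91200
  epsilon = 75.7 / 91200 = 0.00083

0.00083


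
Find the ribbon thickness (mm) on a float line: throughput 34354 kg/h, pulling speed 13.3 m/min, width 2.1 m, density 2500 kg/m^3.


Ribbon cross-section from mass balance:
  Volume rate = throughput / density = 34354 / 2500 = 13.7416 m^3/h
  thickness = volume rate / (speed * 60 * width), i.e.
  thickness = throughput / (60 * speed * width * density) * 1000
  thickness = 34354 / (60 * 13.3 * 2.1 * 2500) * 1000 = 8.2 mm

8.2 mm


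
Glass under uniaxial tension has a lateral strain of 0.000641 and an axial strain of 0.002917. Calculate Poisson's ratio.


Poisson's ratio: nu = lateral strain / axial strain
  nu = 0.000641 / 0.002917 = 0.2197

0.2197


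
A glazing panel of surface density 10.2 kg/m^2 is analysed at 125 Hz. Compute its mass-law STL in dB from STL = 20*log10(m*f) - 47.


Mass law: STL = 20 * log10(m * f) - 47
  m * f = 10.2 * 125 = 1275
  log10(1275) = 3.10551
  STL = 20 * 3.10551 - 47 = 62.1102 - 47 = 15.1 dB

15.1 dB


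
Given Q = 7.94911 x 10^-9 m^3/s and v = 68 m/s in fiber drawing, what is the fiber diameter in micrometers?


Cross-sectional area from continuity:
  A = Q / v = 7.94911 x 10^-9 / 68 = 1.168987 x 10^-10 m^2
Diameter from circular cross-section:
  d = sqrt(4A / pi) * 10^6 (m -> um)
  d = sqrt(4 * 1.168987 x 10^-10 / pi) * 10^6 = 12.2 um

12.2 um


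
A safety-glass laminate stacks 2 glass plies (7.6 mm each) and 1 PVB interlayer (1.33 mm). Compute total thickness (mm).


Total thickness = glass contribution + PVB contribution
  Glass: 2 * 7.6 = 15.2 mm
  PVB: 1 * 1.33 = 1.33 mm
  Total = 15.2 + 1.33 = 16.53 mm

16.53 mm


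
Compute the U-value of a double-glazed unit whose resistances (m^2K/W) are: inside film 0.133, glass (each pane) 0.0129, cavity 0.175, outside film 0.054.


Total thermal resistance (series):
  R_total = R_in + R_glass + R_air + R_glass + R_out
  R_total = 0.133 + 0.0129 + 0.175 + 0.0129 + 0.054 = 0.3878 m^2K/W
U-value = 1 / R_total = 1 / 0.3878 = 2.579 W/m^2K

2.579 W/m^2K


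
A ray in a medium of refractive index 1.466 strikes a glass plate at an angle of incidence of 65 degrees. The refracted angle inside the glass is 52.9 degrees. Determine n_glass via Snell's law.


Apply Snell's law: n1 * sin(theta1) = n2 * sin(theta2)
  n2 = n1 * sin(theta1) / sin(theta2)
  sin(65) = 0.906308
  sin(52.9) = 0.797584
  n2 = 1.466 * 0.906308 / 0.797584 = 1.6658

1.6658


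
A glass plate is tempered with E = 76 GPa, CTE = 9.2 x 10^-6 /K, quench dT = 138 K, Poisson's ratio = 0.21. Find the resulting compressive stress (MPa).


Tempering stress: sigma = E * alpha * dT / (1 - nu)
  E (MPa) = 76 * 1000 = 76000
  Numerator = 76000 * (9.2 x 10^-6) * 138 = 96.4896
  Denominator = 1 - 0.21 = 0.79
  sigma = 96.4896 / 0.79 = 122.1 MPa

122.1 MPa


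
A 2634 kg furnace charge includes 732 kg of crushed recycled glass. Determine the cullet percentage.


Cullet ratio = (cullet mass / total batch mass) * 100
  Ratio = 732 / 2634 * 100 = 27.79%

27.79%


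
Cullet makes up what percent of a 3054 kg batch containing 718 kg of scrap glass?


Cullet ratio = (cullet mass / total batch mass) * 100
  Ratio = 718 / 3054 * 100 = 23.51%

23.51%


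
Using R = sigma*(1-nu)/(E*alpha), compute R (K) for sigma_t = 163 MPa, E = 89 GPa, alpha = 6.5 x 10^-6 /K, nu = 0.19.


Thermal shock resistance: R = sigma * (1 - nu) / (E * alpha)
  Numerator = 163 * (1 - 0.19) = 132.03
  Denominator = 89 * 1000 * (6.5 x 10^-6) = 0.5785
  R = 132.03 / 0.5785 = 228.2 K

228.2 K


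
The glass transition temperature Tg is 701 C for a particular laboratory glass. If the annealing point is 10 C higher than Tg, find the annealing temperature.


The annealing temperature is Tg plus the offset:
  T_anneal = 701 + 10 = 711 C

711 C


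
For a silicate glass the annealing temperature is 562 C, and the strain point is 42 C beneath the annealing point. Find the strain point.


Strain point = annealing point - difference:
  T_strain = 562 - 42 = 520 C

520 C


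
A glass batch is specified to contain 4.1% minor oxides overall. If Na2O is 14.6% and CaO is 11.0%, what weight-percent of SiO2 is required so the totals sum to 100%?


Known pieces sum to 100%:
  SiO2 = 100 - (others + Na2O + CaO)
  SiO2 = 100 - (4.1 + 14.6 + 11.0) = 70.3%

70.3%


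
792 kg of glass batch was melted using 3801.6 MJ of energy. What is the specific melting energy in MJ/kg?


Rearrange E = m * s for s:
  s = E / m
  s = 3801.6 / 792 = 4.8 MJ/kg

4.8 MJ/kg


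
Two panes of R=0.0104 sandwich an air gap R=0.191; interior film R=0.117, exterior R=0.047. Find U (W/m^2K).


Total thermal resistance (series):
  R_total = R_in + R_glass + R_air + R_glass + R_out
  R_total = 0.117 + 0.0104 + 0.191 + 0.0104 + 0.047 = 0.3758 m^2K/W
U-value = 1 / R_total = 1 / 0.3758 = 2.661 W/m^2K

2.661 W/m^2K


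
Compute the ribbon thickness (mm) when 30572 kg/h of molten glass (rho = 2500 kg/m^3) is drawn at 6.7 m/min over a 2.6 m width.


Ribbon cross-section from mass balance:
  Volume rate = throughput / density = 30572 / 2500 = 12.2288 m^3/h
  thickness = volume rate / (speed * 60 * width), i.e.
  thickness = throughput / (60 * speed * width * density) * 1000
  thickness = 30572 / (60 * 6.7 * 2.6 * 2500) * 1000 = 11.7 mm

11.7 mm


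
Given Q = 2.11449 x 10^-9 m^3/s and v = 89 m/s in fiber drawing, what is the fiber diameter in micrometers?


Cross-sectional area from continuity:
  A = Q / v = 2.11449 x 10^-9 / 89 = 2.375831 x 10^-11 m^2
Diameter from circular cross-section:
  d = sqrt(4A / pi) * 10^6 (m -> um)
  d = sqrt(4 * 2.375831 x 10^-11 / pi) * 10^6 = 5.5 um

5.5 um


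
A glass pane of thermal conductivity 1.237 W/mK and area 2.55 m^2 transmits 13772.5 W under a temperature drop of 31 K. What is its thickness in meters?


Fourier's law: t = k * A * dT / Q
  t = 1.237 * 2.55 * 31 / 13772.5
  t = 97.78485 / 13772.5 = 0.0071 m

0.0071 m


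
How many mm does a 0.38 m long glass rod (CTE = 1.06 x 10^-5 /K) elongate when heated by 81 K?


Thermal expansion formula: dL = alpha * L0 * dT
  dL = (1.06 x 10^-5) * 0.38 * 81 = 0.00032627 m
Convert to mm: 0.00032627 * 1000 = 0.3263 mm

0.3263 mm


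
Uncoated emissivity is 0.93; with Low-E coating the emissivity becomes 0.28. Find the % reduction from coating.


Percentage reduction = (1 - coated/uncoated) * 100
  Ratio = 0.28 / 0.93 = 0.3011
  Reduction = (1 - 0.3011) * 100 = 69.9%

69.9%


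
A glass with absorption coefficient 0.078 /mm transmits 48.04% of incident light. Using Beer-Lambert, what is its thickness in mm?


Rearrange T = exp(-alpha * thickness):
  thickness = -ln(T) / alpha
  T = 48.04/100 = 0.4804
  ln(T) = -0.73314
  -ln(T) = 0.73314
  thickness = 0.73314 / 0.078 = 9.4 mm

9.4 mm


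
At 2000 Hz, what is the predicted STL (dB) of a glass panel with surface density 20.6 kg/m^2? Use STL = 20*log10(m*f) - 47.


Mass law: STL = 20 * log10(m * f) - 47
  m * f = 20.6 * 2000 = 41200
  log10(41200) = 4.6149
  STL = 20 * 4.6149 - 47 = 92.298 - 47 = 45.3 dB

45.3 dB


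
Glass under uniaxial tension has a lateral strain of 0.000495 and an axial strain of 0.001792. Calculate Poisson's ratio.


Poisson's ratio: nu = lateral strain / axial strain
  nu = 0.000495 / 0.001792 = 0.2762

0.2762


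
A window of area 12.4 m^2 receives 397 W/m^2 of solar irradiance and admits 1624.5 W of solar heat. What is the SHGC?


Rearrange Q = Area * SHGC * Irradiance:
  SHGC = Q / (Area * Irradiance)
  SHGC = 1624.5 / (12.4 * 397) = 0.33

0.33


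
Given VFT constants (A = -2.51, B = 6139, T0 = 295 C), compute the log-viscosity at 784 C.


VFT equation: log(eta) = A + B / (T - T0)
  T - T0 = 784 - 295 = 489
  B / (T - T0) = 6139 / 489 = 12.554
  log(eta) = -2.51 + 12.554 = 10.044

10.044


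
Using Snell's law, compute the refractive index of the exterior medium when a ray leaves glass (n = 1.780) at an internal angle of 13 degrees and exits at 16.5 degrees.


Apply Snell's law: n1 * sin(theta1) = n2 * sin(theta2)
  n2 = n1 * sin(theta1) / sin(theta2)
  sin(13) = 0.224951
  sin(16.5) = 0.284015
  n2 = 1.780 * 0.224951 / 0.284015 = 1.4098

1.4098


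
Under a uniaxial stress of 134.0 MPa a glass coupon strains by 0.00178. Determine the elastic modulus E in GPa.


Young's modulus: E = stress / strain
  E = 134.0 MPa / 0.00178 = 75280.9 MPa
Convert to GPa: 75280.9 / 1000 = 75.28 GPa

75.28 GPa


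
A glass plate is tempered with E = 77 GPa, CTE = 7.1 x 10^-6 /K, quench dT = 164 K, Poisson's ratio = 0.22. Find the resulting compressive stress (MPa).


Tempering stress: sigma = E * alpha * dT / (1 - nu)
  E (MPa) = 77 * 1000 = 77000
  Numerator = 77000 * (7.1 x 10^-6) * 164 = 89.6588
  Denominator = 1 - 0.22 = 0.78
  sigma = 89.6588 / 0.78 = 114.9 MPa

114.9 MPa


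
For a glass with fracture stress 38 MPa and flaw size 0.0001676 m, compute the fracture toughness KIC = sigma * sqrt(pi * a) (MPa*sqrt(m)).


Fracture toughness: KIC = sigma * sqrt(pi * a)
  pi * a = pi * 0.0001676 = 0.000526531
  sqrt(pi * a) = 0.022946
  KIC = 38 * 0.022946 = 0.872 MPa*sqrt(m)

0.872 MPa*sqrt(m)


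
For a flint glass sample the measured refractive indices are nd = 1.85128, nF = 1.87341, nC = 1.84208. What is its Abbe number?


Abbe number formula: Vd = (nd - 1) / (nF - nC)
  nd - 1 = 1.85128 - 1 = 0.85128
  nF - nC = 1.87341 - 1.84208 = 0.03133
  Vd = 0.85128 / 0.03133 = 27.17

27.17


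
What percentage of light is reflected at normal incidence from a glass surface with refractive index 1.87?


Fresnel reflectance at normal incidence:
  R = ((n - 1)/(n + 1))^2
  (n - 1)/(n + 1) = (1.87 - 1)/(1.87 + 1) = 0.303136
  R = 0.303136^2 = 0.0918914
  R(%) = 0.0918914 * 100 = 9.189%

9.189%


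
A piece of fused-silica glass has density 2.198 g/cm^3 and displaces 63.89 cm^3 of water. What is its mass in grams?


Rearrange rho = m / V:
  m = rho * V
  m = 2.198 * 63.89 = 140.43 g

140.43 g


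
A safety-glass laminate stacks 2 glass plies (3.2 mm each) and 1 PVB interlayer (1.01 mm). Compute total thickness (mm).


Total thickness = glass contribution + PVB contribution
  Glass: 2 * 3.2 = 6.4 mm
  PVB: 1 * 1.01 = 1.01 mm
  Total = 6.4 + 1.01 = 7.41 mm

7.41 mm


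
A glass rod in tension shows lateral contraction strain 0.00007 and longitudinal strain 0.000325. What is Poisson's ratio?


Poisson's ratio: nu = lateral strain / axial strain
  nu = 0.00007 / 0.000325 = 0.2154

0.2154


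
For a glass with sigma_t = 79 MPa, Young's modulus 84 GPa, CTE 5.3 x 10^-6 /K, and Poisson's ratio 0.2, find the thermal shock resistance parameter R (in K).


Thermal shock resistance: R = sigma * (1 - nu) / (E * alpha)
  Numerator = 79 * (1 - 0.2) = 63.2
  Denominator = 84 * 1000 * (5.3 x 10^-6) = 0.4452
  R = 63.2 / 0.4452 = 142.0 K

142.0 K


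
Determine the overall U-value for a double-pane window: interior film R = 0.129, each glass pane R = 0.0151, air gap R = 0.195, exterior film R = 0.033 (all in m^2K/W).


Total thermal resistance (series):
  R_total = R_in + R_glass + R_air + R_glass + R_out
  R_total = 0.129 + 0.0151 + 0.195 + 0.0151 + 0.033 = 0.3872 m^2K/W
U-value = 1 / R_total = 1 / 0.3872 = 2.583 W/m^2K

2.583 W/m^2K


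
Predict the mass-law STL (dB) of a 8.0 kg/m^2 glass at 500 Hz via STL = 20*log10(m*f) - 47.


Mass law: STL = 20 * log10(m * f) - 47
  m * f = 8.0 * 500 = 4000
  log10(4000) = 3.60206
  STL = 20 * 3.60206 - 47 = 72.0412 - 47 = 25.0 dB

25.0 dB


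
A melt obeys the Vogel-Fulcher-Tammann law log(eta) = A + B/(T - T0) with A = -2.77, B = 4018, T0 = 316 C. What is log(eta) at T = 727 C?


VFT equation: log(eta) = A + B / (T - T0)
  T - T0 = 727 - 316 = 411
  B / (T - T0) = 4018 / 411 = 9.776
  log(eta) = -2.77 + 9.776 = 7.006

7.006


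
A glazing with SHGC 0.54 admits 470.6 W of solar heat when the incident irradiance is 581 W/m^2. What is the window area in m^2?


Rearrange Q = Area * SHGC * Irradiance:
  Area = Q / (SHGC * Irradiance)
  Area = 470.6 / (0.54 * 581) = 1.5 m^2

1.5 m^2


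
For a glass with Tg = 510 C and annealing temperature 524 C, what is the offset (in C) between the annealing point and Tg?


Offset = T_anneal - Tg:
  offset = 524 - 510 = 14 C

14 C


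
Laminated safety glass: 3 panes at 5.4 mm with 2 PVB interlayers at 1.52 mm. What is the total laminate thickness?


Total thickness = glass contribution + PVB contribution
  Glass: 3 * 5.4 = 16.2 mm
  PVB: 2 * 1.52 = 3.04 mm
  Total = 16.2 + 3.04 = 19.24 mm

19.24 mm


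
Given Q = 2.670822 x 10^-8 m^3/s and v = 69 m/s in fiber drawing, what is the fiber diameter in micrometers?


Cross-sectional area from continuity:
  A = Q / v = 2.670822 x 10^-8 / 69 = 3.870757 x 10^-10 m^2
Diameter from circular cross-section:
  d = sqrt(4A / pi) * 10^6 (m -> um)
  d = sqrt(4 * 3.870757 x 10^-10 / pi) * 10^6 = 22.2 um

22.2 um


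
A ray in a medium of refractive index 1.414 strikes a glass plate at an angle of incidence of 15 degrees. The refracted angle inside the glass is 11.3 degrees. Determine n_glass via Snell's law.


Apply Snell's law: n1 * sin(theta1) = n2 * sin(theta2)
  n2 = n1 * sin(theta1) / sin(theta2)
  sin(15) = 0.258819
  sin(11.3) = 0.195946
  n2 = 1.414 * 0.258819 / 0.195946 = 1.8677

1.8677


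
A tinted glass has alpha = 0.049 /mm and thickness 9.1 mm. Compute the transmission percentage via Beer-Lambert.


Beer-Lambert law: T = exp(-alpha * thickness)
  exponent = -0.049 * 9.1 = -0.4459
  T = exp(-0.4459) = 0.6402
  Percentage = 0.6402 * 100 = 64.02%

64.02%


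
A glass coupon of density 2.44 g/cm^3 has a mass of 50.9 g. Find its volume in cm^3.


Rearrange rho = m / V:
  V = m / rho
  V = 50.9 / 2.44 = 20.861 cm^3

20.861 cm^3


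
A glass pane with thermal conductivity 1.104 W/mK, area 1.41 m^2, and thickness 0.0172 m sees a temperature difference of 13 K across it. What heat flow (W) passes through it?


Fourier's law: Q = k * A * dT / t
  Q = 1.104 * 1.41 * 13 / 0.0172
  Q = 20.23632 / 0.0172 = 1176.5 W

1176.5 W


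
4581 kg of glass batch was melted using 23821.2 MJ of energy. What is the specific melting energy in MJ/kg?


Rearrange E = m * s for s:
  s = E / m
  s = 23821.2 / 4581 = 5.2 MJ/kg

5.2 MJ/kg


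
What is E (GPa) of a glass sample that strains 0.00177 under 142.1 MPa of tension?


Young's modulus: E = stress / strain
  E = 142.1 MPa / 0.00177 = 80282.49 MPa
Convert to GPa: 80282.49 / 1000 = 80.28 GPa

80.28 GPa


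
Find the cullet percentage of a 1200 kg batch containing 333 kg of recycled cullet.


Cullet ratio = (cullet mass / total batch mass) * 100
  Ratio = 333 / 1200 * 100 = 27.75%

27.75%


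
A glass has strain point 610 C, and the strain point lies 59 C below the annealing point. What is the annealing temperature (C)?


T_anneal = T_strain + gap:
  T_anneal = 610 + 59 = 669 C

669 C


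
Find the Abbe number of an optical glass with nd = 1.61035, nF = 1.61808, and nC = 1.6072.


Abbe number formula: Vd = (nd - 1) / (nF - nC)
  nd - 1 = 1.61035 - 1 = 0.61035
  nF - nC = 1.61808 - 1.6072 = 0.01088
  Vd = 0.61035 / 0.01088 = 56.1

56.1


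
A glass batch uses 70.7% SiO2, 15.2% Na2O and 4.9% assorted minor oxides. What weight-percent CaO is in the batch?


Pieces sum to 100%:
  CaO = 100 - (SiO2 + Na2O + others)
  CaO = 100 - (70.7 + 15.2 + 4.9) = 9.2%

9.2%


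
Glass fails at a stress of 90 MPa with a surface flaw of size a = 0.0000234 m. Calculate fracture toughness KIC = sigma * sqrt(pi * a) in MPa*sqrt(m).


Fracture toughness: KIC = sigma * sqrt(pi * a)
  pi * a = pi * 0.0000234 = 0.000073513
  sqrt(pi * a) = 0.008574
  KIC = 90 * 0.008574 = 0.772 MPa*sqrt(m)

0.772 MPa*sqrt(m)


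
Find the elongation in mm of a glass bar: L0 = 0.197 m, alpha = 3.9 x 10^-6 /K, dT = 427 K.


Thermal expansion formula: dL = alpha * L0 * dT
  dL = (3.9 x 10^-6) * 0.197 * 427 = 0.00032806 m
Convert to mm: 0.00032806 * 1000 = 0.3281 mm

0.3281 mm


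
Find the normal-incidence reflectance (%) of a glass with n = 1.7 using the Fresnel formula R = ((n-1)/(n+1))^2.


Fresnel reflectance at normal incidence:
  R = ((n - 1)/(n + 1))^2
  (n - 1)/(n + 1) = (1.7 - 1)/(1.7 + 1) = 0.259259
  R = 0.259259^2 = 0.0672152
  R(%) = 0.0672152 * 100 = 6.722%

6.722%


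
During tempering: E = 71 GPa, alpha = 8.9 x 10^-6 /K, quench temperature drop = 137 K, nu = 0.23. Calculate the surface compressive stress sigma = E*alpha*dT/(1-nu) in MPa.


Tempering stress: sigma = E * alpha * dT / (1 - nu)
  E (MPa) = 71 * 1000 = 71000
  Numerator = 71000 * (8.9 x 10^-6) * 137 = 86.5703
  Denominator = 1 - 0.23 = 0.77
  sigma = 86.5703 / 0.77 = 112.4 MPa

112.4 MPa


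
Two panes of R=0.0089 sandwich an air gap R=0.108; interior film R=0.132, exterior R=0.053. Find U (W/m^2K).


Total thermal resistance (series):
  R_total = R_in + R_glass + R_air + R_glass + R_out
  R_total = 0.132 + 0.0089 + 0.108 + 0.0089 + 0.053 = 0.3108 m^2K/W
U-value = 1 / R_total = 1 / 0.3108 = 3.218 W/m^2K

3.218 W/m^2K


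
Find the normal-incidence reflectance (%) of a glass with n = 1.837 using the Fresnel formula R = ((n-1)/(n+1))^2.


Fresnel reflectance at normal incidence:
  R = ((n - 1)/(n + 1))^2
  (n - 1)/(n + 1) = (1.837 - 1)/(1.837 + 1) = 0.29503
  R = 0.29503^2 = 0.0870427
  R(%) = 0.0870427 * 100 = 8.704%

8.704%


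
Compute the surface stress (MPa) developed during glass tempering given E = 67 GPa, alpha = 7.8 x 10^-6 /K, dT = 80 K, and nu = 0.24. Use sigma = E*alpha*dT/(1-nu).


Tempering stress: sigma = E * alpha * dT / (1 - nu)
  E (MPa) = 67 * 1000 = 67000
  Numerator = 67000 * (7.8 x 10^-6) * 80 = 41.808
  Denominator = 1 - 0.24 = 0.76
  sigma = 41.808 / 0.76 = 55.0 MPa

55.0 MPa


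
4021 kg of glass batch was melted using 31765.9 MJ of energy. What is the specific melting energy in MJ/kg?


Rearrange E = m * s for s:
  s = E / m
  s = 31765.9 / 4021 = 7.9 MJ/kg

7.9 MJ/kg


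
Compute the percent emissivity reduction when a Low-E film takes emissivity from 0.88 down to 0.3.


Percentage reduction = (1 - coated/uncoated) * 100
  Ratio = 0.3 / 0.88 = 0.3409
  Reduction = (1 - 0.3409) * 100 = 65.9%

65.9%


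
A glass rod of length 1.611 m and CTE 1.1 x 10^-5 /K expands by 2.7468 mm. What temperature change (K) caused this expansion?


Rearrange dL = alpha * L0 * dT for dT:
  dT = dL / (alpha * L0)
  dL (m) = 2.7468 / 1000 = 0.0027468
  dT = 0.0027468 / ((1.1 x 10^-5) * 1.611) = 155.0 K

155.0 K


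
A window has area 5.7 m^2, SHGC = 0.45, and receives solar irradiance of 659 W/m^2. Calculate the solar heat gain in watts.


Solar heat gain: Q = Area * SHGC * Irradiance
  Q = 5.7 * 0.45 * 659 = 1690.3 W

1690.3 W


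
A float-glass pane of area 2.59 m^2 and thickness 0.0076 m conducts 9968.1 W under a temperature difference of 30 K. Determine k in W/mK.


Fourier's law rearranged: k = Q * t / (A * dT)
  Numerator = 9968.1 * 0.0076 = 75.75756
  Denominator = 2.59 * 30 = 77.7
  k = 75.75756 / 77.7 = 0.975 W/mK

0.975 W/mK


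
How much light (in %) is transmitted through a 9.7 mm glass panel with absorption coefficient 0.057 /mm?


Beer-Lambert law: T = exp(-alpha * thickness)
  exponent = -0.057 * 9.7 = -0.5529
  T = exp(-0.5529) = 0.5753
  Percentage = 0.5753 * 100 = 57.53%

57.53%


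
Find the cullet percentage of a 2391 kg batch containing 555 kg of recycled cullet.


Cullet ratio = (cullet mass / total batch mass) * 100
  Ratio = 555 / 2391 * 100 = 23.21%

23.21%


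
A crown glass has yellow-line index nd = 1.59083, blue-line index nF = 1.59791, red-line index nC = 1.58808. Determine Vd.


Abbe number formula: Vd = (nd - 1) / (nF - nC)
  nd - 1 = 1.59083 - 1 = 0.59083
  nF - nC = 1.59791 - 1.58808 = 0.00983
  Vd = 0.59083 / 0.00983 = 60.1

60.1


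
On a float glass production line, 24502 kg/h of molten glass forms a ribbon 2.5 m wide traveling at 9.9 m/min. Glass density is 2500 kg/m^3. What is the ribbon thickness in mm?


Ribbon cross-section from mass balance:
  Volume rate = throughput / density = 24502 / 2500 = 9.8008 m^3/h
  thickness = volume rate / (speed * 60 * width), i.e.
  thickness = throughput / (60 * speed * width * density) * 1000
  thickness = 24502 / (60 * 9.9 * 2.5 * 2500) * 1000 = 6.6 mm

6.6 mm


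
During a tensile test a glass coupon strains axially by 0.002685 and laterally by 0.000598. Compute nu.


Poisson's ratio: nu = lateral strain / axial strain
  nu = 0.000598 / 0.002685 = 0.2227

0.2227


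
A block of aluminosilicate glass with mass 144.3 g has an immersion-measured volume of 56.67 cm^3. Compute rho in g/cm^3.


Use the definition of density:
  rho = mass / volume
  rho = 144.3 / 56.67 = 2.546 g/cm^3

2.546 g/cm^3


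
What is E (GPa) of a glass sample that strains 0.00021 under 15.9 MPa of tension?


Young's modulus: E = stress / strain
  E = 15.9 MPa / 0.00021 = 75714.29 MPa
Convert to GPa: 75714.29 / 1000 = 75.71 GPa

75.71 GPa


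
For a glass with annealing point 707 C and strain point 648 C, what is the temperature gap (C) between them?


Gap = T_anneal - T_strain:
  gap = 707 - 648 = 59 C

59 C


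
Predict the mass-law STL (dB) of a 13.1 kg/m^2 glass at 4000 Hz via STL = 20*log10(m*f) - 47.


Mass law: STL = 20 * log10(m * f) - 47
  m * f = 13.1 * 4000 = 52400
  log10(52400) = 4.71933
  STL = 20 * 4.71933 - 47 = 94.3866 - 47 = 47.4 dB

47.4 dB


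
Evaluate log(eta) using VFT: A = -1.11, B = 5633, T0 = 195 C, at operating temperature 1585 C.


VFT equation: log(eta) = A + B / (T - T0)
  T - T0 = 1585 - 195 = 1390
  B / (T - T0) = 5633 / 1390 = 4.053
  log(eta) = -1.11 + 4.053 = 2.943

2.943


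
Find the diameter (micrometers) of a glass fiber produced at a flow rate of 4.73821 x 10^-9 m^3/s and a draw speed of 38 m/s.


Cross-sectional area from continuity:
  A = Q / v = 4.73821 x 10^-9 / 38 = 1.246897 x 10^-10 m^2
Diameter from circular cross-section:
  d = sqrt(4A / pi) * 10^6 (m -> um)
  d = sqrt(4 * 1.246897 x 10^-10 / pi) * 10^6 = 12.6 um

12.6 um


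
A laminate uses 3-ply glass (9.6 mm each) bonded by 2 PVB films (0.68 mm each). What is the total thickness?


Total thickness = glass contribution + PVB contribution
  Glass: 3 * 9.6 = 28.8 mm
  PVB: 2 * 0.68 = 1.36 mm
  Total = 28.8 + 1.36 = 30.16 mm

30.16 mm


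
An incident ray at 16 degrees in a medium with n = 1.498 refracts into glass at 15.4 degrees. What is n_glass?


Apply Snell's law: n1 * sin(theta1) = n2 * sin(theta2)
  n2 = n1 * sin(theta1) / sin(theta2)
  sin(16) = 0.275637
  sin(15.4) = 0.265556
  n2 = 1.498 * 0.275637 / 0.265556 = 1.5549

1.5549


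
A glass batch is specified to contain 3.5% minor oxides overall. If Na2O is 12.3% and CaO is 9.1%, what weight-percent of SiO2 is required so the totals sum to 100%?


Known pieces sum to 100%:
  SiO2 = 100 - (others + Na2O + CaO)
  SiO2 = 100 - (3.5 + 12.3 + 9.1) = 75.1%

75.1%


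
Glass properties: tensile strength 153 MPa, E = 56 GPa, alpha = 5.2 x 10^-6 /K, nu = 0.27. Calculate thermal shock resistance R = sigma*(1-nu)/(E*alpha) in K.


Thermal shock resistance: R = sigma * (1 - nu) / (E * alpha)
  Numerator = 153 * (1 - 0.27) = 111.69
  Denominator = 56 * 1000 * (5.2 x 10^-6) = 0.2912
  R = 111.69 / 0.2912 = 383.6 K

383.6 K
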